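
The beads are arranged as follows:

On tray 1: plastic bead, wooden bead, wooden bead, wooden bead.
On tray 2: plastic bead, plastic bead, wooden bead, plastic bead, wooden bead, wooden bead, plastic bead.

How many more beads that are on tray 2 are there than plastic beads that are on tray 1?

beads on tray 2: 7.
plastic beads on tray 1: 1.
7 − 1 = 6.

6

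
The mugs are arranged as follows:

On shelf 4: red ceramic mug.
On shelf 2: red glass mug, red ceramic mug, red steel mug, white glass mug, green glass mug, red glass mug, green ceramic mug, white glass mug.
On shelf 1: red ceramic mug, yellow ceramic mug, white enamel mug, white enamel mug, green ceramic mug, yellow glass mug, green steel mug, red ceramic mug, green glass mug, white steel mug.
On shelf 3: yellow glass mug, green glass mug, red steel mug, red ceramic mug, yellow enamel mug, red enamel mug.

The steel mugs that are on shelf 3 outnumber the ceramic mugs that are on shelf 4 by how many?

steel mugs on shelf 3: 1.
ceramic mugs on shelf 4: 1.
1 − 1 = 0.

0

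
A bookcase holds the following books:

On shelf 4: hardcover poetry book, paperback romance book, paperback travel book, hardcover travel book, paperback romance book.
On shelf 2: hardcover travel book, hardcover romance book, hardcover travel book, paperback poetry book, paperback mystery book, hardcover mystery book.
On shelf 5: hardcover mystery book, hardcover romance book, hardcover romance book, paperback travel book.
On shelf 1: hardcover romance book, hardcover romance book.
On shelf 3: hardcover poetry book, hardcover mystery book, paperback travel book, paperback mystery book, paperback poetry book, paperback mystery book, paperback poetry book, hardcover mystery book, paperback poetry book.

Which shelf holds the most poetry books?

Counts by shelf (restricted to poetry books): shelf 3→4, shelf 4→1, shelf 2→1, shelf 1→0, shelf 5→0.
The maximum is 4, held uniquely by shelf 3.

shelf 3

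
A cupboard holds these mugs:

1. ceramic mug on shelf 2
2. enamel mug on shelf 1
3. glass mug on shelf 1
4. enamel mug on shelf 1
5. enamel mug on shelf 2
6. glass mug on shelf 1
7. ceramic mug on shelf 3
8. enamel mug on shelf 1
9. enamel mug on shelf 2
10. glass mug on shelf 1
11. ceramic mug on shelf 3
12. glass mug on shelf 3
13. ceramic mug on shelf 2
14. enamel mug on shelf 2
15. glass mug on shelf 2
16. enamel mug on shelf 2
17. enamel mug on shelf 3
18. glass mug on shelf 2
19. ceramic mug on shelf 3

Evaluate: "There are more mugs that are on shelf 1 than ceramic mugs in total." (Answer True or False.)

There are 6 mugs on shelf 1.
There are 5 ceramic mugs.
The claim requires 6 > 5, which holds.

True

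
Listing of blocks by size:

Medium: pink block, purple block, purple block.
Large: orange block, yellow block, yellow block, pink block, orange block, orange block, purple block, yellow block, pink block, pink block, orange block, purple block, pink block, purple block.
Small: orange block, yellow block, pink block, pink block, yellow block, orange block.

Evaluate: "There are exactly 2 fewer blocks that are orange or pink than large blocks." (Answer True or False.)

False

blocks that are orange or pink: 13.
large blocks: 14.
The claim requires 14 − 13 (= 1) to equal 2, which does not hold.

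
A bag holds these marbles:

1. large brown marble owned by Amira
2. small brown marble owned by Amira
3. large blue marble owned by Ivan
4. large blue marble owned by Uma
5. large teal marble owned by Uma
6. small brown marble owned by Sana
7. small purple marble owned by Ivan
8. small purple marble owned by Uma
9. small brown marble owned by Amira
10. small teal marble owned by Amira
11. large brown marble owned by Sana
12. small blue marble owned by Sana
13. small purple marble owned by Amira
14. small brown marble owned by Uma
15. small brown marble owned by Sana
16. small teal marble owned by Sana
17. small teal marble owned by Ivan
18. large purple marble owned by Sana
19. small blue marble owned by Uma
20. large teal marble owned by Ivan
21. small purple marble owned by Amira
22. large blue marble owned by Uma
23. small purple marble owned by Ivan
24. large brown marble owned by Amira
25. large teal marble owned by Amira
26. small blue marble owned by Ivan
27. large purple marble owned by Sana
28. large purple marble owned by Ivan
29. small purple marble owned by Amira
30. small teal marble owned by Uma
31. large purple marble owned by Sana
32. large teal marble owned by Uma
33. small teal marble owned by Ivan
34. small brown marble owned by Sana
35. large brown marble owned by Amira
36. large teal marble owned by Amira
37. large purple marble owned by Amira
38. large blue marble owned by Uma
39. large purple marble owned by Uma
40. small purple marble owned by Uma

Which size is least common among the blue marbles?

Counts by size (restricted to blue marbles): large 4, small 3.
The minimum is 3, held uniquely by small.

small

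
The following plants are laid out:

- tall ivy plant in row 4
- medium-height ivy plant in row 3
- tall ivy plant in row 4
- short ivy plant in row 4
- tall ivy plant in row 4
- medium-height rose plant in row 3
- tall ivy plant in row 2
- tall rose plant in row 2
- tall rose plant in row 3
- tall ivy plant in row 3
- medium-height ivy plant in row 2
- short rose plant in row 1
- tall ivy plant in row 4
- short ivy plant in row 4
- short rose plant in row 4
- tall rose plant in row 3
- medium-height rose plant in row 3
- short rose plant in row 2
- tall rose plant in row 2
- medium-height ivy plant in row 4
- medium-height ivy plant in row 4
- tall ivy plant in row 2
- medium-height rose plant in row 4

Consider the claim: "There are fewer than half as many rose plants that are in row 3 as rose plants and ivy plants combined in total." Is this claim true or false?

|rose plants in row 3| = 4.
rose plants: 10; ivy plants: 13; combined: 10 + 13 = 23.
The claim requires 2 × 4 = 8 < 23, which holds.

True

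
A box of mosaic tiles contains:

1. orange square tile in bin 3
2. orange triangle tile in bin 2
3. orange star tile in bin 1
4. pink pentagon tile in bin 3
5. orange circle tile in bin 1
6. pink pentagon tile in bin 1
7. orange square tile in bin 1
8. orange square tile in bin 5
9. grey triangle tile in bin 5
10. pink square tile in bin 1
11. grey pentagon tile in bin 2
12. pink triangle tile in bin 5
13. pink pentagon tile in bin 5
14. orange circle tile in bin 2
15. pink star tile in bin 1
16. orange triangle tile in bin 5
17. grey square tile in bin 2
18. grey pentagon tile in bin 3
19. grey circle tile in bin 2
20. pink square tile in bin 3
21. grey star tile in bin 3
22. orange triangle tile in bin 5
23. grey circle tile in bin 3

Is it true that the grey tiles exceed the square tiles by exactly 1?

|grey tiles| = 7.
|square tiles| = 6.
The claim requires 7 − 6 (= 1) to equal 1, which holds.

True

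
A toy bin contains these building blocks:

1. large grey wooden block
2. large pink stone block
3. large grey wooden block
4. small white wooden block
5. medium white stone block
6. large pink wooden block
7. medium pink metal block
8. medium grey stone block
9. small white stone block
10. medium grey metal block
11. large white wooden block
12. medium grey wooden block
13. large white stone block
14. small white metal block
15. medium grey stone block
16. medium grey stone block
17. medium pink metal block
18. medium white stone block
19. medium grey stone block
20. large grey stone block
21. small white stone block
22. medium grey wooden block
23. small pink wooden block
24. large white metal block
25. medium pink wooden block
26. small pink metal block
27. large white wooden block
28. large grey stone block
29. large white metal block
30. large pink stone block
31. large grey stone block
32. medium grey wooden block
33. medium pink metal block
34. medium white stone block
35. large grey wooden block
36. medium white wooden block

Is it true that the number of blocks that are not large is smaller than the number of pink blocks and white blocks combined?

blocks that are not large: 22.
pink blocks: 9; white blocks: 13; combined: 9 + 13 = 22.
The claim requires 22 < 22, which does not hold.

False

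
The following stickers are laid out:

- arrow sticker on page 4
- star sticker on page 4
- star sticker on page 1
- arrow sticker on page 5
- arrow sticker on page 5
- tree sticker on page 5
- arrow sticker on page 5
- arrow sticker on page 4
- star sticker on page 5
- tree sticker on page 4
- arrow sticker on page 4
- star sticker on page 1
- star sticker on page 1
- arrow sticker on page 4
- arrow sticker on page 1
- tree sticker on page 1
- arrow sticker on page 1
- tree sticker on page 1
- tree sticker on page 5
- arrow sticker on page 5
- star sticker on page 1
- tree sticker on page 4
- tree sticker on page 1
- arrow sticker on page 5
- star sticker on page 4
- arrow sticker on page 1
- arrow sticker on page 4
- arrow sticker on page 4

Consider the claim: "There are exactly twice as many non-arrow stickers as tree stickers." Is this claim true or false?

True

There are 14 non-arrow stickers.
There are 7 tree stickers.
The claim requires 14 = 2 × 7 = 14, which holds.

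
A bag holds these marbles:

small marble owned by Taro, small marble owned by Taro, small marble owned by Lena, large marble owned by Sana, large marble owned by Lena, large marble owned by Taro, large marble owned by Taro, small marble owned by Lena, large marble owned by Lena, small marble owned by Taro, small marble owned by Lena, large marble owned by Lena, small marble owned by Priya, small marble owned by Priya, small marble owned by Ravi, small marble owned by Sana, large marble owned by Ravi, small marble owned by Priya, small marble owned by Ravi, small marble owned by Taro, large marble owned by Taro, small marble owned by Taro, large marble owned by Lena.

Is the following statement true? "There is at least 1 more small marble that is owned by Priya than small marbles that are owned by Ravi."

True

|small marbles owned by Priya| = 3.
|small marbles owned by Ravi| = 2.
The claim requires 3 − 2 = 1 ≥ 1, which holds.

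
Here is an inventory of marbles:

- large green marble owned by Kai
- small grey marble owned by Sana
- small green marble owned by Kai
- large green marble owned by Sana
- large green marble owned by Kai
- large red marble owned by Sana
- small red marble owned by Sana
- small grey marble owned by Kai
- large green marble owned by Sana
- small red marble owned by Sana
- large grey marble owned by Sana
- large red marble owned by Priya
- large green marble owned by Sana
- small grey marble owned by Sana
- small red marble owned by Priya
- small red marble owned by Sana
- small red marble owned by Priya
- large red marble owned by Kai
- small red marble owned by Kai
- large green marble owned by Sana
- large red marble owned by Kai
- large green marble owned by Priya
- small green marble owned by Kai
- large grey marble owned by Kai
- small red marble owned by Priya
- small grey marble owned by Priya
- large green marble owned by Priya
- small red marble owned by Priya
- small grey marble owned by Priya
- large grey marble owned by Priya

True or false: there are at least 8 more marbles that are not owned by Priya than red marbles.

True

Count of marbles that are not owned by Priya: 20.
There are 12 red marbles.
The claim requires 20 − 12 = 8 ≥ 8, which holds.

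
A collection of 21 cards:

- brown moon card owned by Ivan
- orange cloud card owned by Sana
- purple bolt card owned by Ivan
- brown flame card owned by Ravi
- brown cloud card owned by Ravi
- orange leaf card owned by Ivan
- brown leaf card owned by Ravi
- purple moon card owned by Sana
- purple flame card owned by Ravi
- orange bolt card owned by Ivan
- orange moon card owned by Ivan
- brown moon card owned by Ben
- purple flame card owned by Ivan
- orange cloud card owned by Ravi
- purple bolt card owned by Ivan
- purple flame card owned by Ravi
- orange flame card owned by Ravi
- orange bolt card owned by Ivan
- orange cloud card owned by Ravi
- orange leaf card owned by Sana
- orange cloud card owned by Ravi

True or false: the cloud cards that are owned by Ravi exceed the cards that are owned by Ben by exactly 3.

True

cloud cards owned by Ravi: 4.
cards owned by Ben: 1.
The claim requires 4 − 1 (= 3) to equal 3, which holds.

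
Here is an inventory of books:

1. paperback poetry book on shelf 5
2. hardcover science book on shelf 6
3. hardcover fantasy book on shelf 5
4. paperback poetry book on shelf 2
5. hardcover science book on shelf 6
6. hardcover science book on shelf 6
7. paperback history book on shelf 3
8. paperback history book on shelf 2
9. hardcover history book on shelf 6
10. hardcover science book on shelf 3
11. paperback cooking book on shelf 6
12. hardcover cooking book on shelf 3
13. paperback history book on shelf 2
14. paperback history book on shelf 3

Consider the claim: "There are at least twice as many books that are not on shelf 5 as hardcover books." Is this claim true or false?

There are 12 books that are not on shelf 5.
There are 7 hardcover books.
The claim requires 12 ≥ 2 × 7 = 14, which does not hold.

False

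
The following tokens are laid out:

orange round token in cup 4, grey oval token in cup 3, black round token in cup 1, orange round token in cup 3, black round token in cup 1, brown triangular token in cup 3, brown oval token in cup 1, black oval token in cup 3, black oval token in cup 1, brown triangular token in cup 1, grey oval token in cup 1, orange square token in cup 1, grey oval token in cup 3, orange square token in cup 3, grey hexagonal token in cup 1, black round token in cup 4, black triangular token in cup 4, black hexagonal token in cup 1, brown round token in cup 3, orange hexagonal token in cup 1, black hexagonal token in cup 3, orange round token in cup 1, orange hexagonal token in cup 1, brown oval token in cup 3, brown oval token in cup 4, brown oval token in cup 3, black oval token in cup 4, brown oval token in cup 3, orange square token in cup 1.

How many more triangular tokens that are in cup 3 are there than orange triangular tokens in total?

triangular tokens in cup 3: 1.
orange triangular tokens: 0.
1 − 0 = 1.

1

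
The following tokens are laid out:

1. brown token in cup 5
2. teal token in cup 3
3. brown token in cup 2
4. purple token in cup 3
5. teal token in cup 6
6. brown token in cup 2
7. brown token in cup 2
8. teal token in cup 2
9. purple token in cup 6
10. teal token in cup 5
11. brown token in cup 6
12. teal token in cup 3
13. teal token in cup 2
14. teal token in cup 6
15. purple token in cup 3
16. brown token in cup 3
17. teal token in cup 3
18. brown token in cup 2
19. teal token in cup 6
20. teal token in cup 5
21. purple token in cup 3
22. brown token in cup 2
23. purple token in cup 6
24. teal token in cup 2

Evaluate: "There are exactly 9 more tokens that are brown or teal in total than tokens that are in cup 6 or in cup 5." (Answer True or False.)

False

There are 19 tokens that are brown or teal.
There are 9 tokens in cup 6 or in cup 5.
The claim requires 19 − 9 (= 10) to equal 9, which does not hold.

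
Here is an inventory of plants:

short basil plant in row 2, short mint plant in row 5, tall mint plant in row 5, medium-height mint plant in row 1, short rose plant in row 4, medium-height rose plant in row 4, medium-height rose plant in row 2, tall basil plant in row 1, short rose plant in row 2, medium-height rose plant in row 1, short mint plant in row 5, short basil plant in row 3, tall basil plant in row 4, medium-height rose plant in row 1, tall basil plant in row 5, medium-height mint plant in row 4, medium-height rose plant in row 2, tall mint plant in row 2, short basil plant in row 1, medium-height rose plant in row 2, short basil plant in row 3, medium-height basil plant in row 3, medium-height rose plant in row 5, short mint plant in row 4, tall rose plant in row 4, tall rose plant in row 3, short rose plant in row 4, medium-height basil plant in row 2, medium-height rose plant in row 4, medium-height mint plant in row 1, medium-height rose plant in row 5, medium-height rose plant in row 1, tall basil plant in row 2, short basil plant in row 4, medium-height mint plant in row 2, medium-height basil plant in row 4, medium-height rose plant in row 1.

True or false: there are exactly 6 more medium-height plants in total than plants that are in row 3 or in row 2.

False

There are 18 medium-height plants.
There are 13 plants in row 3 or in row 2.
The claim requires 18 − 13 (= 5) to equal 6, which does not hold.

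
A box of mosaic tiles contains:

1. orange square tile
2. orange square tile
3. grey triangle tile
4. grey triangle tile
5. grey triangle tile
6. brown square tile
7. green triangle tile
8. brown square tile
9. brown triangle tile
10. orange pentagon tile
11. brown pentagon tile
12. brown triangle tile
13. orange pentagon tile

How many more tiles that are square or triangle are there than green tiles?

tiles that are square or triangle: 10.
green tiles: 1.
10 − 1 = 9.

9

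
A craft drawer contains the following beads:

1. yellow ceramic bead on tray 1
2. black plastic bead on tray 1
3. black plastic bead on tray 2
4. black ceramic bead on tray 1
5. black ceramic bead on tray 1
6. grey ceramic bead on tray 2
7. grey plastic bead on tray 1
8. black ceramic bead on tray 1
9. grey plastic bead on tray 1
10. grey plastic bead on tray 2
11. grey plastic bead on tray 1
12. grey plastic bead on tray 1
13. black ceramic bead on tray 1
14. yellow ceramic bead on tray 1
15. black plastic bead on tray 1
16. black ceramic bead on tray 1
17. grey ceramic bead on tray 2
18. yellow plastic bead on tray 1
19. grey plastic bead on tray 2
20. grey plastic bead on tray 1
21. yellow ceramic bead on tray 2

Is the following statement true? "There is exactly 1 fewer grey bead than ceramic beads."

True

|grey beads| = 9.
|ceramic beads| = 10.
The claim requires 10 − 9 (= 1) to equal 1, which holds.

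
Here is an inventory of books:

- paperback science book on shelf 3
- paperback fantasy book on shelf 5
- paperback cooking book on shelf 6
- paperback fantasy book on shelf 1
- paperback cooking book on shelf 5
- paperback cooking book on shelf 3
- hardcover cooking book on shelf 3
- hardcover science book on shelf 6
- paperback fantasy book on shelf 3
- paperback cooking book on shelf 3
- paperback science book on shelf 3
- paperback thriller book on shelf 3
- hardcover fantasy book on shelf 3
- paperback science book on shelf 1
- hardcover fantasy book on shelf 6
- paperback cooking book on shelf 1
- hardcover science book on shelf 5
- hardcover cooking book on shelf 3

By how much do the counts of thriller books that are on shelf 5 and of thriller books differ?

thriller books on shelf 5: 0. thriller books: 1.
|0 − 1| = 1 − 0 = 1.

1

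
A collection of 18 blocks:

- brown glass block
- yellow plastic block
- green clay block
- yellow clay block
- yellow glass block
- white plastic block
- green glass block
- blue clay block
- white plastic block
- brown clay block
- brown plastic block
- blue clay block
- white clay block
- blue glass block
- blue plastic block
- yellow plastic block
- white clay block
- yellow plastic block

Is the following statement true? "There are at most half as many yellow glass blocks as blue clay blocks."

|yellow glass blocks| = 1.
|blue clay blocks| = 2.
The claim requires 2 × 1 = 2 ≤ 2, which holds.

True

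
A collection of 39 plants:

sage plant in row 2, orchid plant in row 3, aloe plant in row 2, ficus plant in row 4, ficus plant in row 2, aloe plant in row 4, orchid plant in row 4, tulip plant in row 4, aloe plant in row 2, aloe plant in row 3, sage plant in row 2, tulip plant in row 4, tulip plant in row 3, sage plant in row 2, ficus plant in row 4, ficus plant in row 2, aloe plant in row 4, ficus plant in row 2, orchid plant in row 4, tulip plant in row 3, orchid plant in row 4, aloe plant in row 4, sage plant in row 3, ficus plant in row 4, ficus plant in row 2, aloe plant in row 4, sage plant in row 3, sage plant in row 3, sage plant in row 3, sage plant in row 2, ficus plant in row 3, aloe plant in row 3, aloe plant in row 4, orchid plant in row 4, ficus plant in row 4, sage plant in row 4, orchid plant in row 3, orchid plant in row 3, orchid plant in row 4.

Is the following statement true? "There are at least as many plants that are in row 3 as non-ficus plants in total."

False

plants in row 3: 12.
non-ficus plants: 30.
The claim requires 12 ≥ 30, which does not hold.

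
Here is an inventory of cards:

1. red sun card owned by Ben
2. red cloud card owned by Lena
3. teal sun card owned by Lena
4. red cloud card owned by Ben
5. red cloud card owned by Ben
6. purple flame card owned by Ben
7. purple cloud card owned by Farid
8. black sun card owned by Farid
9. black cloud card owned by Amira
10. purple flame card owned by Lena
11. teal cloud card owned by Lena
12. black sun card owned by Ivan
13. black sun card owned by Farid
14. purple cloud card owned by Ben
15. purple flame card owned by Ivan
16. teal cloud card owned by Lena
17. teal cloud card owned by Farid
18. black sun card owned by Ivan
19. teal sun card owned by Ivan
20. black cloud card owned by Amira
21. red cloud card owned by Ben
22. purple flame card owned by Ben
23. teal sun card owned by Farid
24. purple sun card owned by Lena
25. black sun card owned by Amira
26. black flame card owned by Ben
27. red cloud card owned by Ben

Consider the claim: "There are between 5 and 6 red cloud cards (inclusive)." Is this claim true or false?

There are 5 red cloud cards.
The claim requires 5 ≤ 5 ≤ 6, which holds.

True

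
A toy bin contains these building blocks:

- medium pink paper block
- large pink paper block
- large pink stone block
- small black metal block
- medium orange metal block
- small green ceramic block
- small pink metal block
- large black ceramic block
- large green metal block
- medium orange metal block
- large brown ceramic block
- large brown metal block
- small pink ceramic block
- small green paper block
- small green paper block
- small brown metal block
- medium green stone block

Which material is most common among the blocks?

Counts by material: metal 7, paper 4, ceramic 4, stone 2.
The maximum is 7, held uniquely by metal.

metal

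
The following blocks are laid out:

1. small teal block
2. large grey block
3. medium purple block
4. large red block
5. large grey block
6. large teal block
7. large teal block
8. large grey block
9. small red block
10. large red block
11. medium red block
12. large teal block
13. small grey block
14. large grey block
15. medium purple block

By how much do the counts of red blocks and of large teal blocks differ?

1

red blocks: 4. large teal blocks: 3.
|4 − 3| = 4 − 3 = 1.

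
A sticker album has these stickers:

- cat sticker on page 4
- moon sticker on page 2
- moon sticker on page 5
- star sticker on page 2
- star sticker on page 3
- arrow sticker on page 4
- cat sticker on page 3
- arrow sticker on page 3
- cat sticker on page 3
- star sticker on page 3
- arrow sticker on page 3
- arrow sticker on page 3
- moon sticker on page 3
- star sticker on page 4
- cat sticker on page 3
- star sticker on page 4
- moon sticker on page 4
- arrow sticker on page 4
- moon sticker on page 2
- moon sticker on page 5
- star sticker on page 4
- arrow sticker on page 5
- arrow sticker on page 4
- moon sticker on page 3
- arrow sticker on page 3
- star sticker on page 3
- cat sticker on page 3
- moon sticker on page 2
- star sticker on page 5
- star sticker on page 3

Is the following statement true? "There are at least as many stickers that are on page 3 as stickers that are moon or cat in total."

There are 14 stickers on page 3.
There are 13 stickers that are moon or cat.
The claim requires 14 ≥ 13, which holds.

True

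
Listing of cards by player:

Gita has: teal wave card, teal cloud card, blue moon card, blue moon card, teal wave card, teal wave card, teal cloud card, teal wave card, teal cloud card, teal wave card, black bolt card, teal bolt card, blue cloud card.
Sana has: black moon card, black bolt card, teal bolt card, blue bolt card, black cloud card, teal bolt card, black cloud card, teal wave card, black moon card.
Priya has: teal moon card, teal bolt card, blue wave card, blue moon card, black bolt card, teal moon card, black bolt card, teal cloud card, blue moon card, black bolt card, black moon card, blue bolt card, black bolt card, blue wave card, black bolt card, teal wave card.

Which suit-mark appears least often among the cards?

cloud

Counts by suit-mark: bolt 13, moon 9, wave 9, cloud 7.
The minimum is 7, held uniquely by cloud.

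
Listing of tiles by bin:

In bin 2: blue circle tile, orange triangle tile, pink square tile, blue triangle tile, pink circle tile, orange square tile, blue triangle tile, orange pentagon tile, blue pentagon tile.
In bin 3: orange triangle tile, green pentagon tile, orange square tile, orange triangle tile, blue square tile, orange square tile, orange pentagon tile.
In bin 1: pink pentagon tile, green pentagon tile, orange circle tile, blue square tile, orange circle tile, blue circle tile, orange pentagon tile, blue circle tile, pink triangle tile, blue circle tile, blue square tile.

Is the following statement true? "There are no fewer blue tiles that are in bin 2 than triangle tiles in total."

There are 4 blue tiles in bin 2.
There are 6 triangle tiles.
The claim requires 4 ≥ 6, which does not hold.

False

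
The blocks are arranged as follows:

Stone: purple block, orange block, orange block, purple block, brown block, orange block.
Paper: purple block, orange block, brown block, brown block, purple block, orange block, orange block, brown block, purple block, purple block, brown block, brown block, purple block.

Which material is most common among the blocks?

paper

Counts by material: paper 13, stone 6.
The maximum is 13, held uniquely by paper.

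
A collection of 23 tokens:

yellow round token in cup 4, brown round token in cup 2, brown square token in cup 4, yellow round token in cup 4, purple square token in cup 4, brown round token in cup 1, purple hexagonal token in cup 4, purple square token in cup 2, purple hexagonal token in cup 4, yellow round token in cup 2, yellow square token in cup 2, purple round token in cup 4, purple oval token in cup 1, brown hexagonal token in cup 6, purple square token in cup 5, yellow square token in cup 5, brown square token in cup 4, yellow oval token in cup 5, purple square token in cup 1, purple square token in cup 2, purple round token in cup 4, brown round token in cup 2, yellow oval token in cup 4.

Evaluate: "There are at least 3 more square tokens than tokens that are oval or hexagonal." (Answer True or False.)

True

There are 9 square tokens.
There are 6 tokens that are oval or hexagonal.
The claim requires 9 − 6 = 3 ≥ 3, which holds.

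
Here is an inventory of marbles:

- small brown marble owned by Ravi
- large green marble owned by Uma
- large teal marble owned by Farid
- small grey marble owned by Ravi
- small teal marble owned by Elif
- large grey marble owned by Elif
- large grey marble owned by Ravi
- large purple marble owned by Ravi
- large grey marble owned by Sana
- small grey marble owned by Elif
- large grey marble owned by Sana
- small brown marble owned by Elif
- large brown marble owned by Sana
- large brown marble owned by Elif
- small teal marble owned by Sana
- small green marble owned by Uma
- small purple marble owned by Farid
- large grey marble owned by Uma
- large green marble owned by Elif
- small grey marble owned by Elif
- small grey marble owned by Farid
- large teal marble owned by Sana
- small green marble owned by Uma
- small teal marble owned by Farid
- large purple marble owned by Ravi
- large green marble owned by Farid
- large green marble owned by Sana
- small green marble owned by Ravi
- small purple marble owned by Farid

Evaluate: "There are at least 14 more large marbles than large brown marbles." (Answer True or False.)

False

There are 15 large marbles.
There are 2 large brown marbles.
The claim requires 15 − 2 = 13 ≥ 14, which does not hold.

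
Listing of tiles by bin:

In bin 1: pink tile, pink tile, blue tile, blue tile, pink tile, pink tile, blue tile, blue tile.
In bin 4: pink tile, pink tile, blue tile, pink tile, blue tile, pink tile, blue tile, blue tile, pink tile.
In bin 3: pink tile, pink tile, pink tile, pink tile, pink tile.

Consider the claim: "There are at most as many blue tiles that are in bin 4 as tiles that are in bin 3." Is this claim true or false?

|blue tiles in bin 4| = 4.
|tiles in bin 3| = 5.
The claim requires 4 ≤ 5, which holds.

True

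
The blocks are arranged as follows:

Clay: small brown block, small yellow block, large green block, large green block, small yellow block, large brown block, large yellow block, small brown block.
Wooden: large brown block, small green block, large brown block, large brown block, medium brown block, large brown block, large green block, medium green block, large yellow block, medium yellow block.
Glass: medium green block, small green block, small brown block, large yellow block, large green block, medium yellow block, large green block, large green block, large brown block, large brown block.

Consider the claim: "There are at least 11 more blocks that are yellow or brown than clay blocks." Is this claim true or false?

False

|blocks that are yellow or brown| = 18.
|clay blocks| = 8.
The claim requires 18 − 8 = 10 ≥ 11, which does not hold.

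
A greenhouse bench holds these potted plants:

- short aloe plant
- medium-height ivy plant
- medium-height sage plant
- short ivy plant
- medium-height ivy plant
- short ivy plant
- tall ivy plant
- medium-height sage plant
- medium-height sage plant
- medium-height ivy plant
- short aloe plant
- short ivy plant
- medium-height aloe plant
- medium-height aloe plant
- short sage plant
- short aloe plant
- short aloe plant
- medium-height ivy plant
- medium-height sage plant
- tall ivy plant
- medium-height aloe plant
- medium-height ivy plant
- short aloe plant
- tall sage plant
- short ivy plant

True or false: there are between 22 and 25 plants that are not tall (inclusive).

True

plants that are not tall: 22.
The claim requires 22 ≤ 22 ≤ 25, which holds.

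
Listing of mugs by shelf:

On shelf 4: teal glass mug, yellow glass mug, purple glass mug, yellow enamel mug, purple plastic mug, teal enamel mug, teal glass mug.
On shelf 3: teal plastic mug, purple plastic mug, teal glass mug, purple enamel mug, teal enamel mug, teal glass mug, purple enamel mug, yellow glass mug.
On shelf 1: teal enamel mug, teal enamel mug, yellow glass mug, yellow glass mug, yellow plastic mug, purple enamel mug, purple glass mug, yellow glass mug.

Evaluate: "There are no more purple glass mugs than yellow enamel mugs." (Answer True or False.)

False

There are 2 purple glass mugs.
There is 1 yellow enamel mug.
The claim requires 2 ≤ 1, which does not hold.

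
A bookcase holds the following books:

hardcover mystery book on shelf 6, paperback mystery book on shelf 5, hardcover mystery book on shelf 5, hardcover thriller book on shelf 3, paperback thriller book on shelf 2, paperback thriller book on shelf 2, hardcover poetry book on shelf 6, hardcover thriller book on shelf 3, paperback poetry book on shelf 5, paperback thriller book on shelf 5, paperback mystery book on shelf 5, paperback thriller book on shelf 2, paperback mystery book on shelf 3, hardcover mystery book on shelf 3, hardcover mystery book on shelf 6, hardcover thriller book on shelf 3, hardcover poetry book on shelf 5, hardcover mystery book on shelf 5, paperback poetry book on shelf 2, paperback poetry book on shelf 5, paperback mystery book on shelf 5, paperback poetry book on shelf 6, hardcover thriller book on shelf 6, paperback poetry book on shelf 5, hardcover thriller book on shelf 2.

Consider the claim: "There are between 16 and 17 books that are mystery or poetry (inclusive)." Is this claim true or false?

True

There are 16 books that are mystery or poetry.
The claim requires 16 ≤ 16 ≤ 17, which holds.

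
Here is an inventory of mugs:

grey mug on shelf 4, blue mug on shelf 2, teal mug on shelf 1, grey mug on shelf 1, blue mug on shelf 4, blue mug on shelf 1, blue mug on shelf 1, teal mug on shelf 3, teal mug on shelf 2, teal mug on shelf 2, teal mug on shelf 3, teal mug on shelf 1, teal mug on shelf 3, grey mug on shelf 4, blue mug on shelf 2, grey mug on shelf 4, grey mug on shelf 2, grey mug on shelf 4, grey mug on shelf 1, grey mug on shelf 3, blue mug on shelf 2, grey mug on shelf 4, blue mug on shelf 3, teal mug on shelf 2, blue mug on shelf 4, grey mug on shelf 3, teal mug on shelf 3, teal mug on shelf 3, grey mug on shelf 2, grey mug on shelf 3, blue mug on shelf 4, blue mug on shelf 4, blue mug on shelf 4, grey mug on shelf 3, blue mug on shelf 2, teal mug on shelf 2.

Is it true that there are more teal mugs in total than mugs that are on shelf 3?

teal mugs: 11.
mugs on shelf 3: 10.
The claim requires 11 > 10, which holds.

True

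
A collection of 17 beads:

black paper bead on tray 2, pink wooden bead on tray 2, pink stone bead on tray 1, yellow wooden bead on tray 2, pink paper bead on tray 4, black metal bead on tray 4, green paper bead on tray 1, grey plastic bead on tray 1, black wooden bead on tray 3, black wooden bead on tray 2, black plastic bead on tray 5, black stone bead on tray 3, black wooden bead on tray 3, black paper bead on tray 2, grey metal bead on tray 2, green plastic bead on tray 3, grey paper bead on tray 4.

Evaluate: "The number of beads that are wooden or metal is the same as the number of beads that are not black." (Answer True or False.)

beads that are wooden or metal: 7.
beads that are not black: 9.
The claim requires 7 = 9, which does not hold.

False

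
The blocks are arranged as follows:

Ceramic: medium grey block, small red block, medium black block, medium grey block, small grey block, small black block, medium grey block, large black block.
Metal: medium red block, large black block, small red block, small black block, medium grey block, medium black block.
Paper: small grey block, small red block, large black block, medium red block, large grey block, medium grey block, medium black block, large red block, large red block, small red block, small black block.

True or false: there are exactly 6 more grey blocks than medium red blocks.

|grey blocks| = 8.
|medium red blocks| = 2.
The claim requires 8 − 2 (= 6) to equal 6, which holds.

True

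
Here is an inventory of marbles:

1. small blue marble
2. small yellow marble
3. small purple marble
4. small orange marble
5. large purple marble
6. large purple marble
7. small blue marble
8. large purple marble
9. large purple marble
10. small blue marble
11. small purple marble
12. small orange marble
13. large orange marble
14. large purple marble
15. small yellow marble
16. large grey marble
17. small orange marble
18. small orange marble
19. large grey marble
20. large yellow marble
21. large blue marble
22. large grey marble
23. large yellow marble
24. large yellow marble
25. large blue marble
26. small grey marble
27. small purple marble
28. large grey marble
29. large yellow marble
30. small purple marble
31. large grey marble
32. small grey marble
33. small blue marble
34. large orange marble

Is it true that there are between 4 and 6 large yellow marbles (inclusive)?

True

large yellow marbles: 4.
The claim requires 4 ≤ 4 ≤ 6, which holds.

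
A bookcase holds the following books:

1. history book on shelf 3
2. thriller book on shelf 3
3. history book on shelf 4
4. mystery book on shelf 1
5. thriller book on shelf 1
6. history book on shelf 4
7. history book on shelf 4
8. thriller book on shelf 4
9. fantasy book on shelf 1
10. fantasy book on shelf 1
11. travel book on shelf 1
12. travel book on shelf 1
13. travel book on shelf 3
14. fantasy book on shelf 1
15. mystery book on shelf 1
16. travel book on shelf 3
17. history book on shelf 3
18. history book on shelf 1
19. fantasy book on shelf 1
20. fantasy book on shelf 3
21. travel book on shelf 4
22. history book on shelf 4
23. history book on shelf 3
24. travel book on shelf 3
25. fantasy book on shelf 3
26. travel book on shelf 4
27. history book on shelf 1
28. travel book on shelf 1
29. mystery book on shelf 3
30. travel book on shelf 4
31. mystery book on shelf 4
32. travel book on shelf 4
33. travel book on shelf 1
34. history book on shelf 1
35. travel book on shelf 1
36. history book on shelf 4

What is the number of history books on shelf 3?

3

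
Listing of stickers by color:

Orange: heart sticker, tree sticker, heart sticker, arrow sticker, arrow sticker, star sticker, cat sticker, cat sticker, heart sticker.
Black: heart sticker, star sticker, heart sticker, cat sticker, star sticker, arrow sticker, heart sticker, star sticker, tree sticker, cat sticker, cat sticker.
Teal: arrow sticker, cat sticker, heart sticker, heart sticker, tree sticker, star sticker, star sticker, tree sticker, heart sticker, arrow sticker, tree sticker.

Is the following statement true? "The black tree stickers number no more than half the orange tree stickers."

There is 1 black tree sticker.
There is 1 orange tree sticker.
The claim requires 2 × 1 = 2 ≤ 1, which does not hold.

False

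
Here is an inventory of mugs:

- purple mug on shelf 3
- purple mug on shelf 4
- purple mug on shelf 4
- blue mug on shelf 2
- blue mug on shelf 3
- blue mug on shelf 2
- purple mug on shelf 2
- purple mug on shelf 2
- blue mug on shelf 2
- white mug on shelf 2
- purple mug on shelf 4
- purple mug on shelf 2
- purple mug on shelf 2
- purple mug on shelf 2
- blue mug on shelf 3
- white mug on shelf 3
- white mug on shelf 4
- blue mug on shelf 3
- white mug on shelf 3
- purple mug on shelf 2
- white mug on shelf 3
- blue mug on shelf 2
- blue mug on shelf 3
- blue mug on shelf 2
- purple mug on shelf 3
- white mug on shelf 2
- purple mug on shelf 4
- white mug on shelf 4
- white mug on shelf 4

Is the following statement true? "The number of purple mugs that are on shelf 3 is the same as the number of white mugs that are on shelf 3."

False

purple mugs on shelf 3: 2.
white mugs on shelf 3: 3.
The claim requires 2 = 3, which does not hold.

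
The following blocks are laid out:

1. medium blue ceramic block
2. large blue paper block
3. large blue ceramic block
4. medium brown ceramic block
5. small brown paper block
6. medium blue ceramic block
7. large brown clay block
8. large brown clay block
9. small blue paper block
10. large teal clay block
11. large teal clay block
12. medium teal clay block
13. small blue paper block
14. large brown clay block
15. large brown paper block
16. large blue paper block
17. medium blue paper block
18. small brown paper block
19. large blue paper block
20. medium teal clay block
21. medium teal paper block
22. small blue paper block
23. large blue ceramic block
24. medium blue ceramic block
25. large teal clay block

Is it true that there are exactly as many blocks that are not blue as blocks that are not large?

|blocks that are not blue| = 13.
|blocks that are not large| = 13.
The claim requires 13 = 13, which holds.

True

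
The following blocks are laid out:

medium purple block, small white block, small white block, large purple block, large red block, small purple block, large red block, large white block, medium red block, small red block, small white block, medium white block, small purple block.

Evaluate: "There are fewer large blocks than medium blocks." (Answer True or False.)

large blocks: 4.
medium blocks: 3.
The claim requires 4 < 3, which does not hold.

False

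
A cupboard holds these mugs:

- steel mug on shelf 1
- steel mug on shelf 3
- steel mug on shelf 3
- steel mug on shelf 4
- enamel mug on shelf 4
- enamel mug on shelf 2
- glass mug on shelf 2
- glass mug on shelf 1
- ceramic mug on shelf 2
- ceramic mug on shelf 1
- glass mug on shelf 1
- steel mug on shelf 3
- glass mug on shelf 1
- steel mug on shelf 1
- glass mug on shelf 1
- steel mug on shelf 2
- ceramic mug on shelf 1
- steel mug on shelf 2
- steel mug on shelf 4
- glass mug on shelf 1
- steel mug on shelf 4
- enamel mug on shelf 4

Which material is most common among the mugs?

steel

Counts by material: steel 10, glass 6, enamel 3, ceramic 3.
The maximum is 10, held uniquely by steel.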